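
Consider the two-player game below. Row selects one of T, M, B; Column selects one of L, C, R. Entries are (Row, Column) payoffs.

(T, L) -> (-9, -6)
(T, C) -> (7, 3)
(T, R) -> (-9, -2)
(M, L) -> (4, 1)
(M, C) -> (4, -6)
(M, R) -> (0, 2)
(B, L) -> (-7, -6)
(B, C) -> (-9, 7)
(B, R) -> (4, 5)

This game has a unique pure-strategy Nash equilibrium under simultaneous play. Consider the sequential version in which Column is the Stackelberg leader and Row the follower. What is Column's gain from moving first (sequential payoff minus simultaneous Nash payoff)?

Work backward from Row's decision.
- L: BR = M, leader payoff 1.
- C: BR = T, leader payoff 3.
- R: BR = B, leader payoff 5.
Maximizing over 1, 3, 5, Column chooses R. Subgame-perfect outcome: (B, R) with payoffs (4, 5).
For the simultaneous game, intersect best replies.
Row's best replies: L→M; C→T; R→B.
Column's best replies: T→C; M→R; B→C.
Only (T, C) has each player best-responding; Nash payoffs (7, 3).
Column's commitment gain: 5 − 3 = 2.

2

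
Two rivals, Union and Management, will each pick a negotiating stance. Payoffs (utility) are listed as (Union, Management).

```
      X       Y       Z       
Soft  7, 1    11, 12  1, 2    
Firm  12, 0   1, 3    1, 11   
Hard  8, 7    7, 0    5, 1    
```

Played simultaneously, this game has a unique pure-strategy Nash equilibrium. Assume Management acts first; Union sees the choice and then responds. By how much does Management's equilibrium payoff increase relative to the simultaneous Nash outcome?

Solve by backward induction (Management leads).
- X → Union plays Firm (best of 7, 12, 8); Management gets 0.
- Y → Union plays Soft (best of 11, 1, 7); Management gets 12.
- Z → Union plays Hard (best of 1, 1, 5); Management gets 1.
Among 0, 12, 1, the best is 12 at Y. Subgame-perfect outcome: (Soft, Y) with payoffs (11, 12).
Under simultaneous play:
Union's best replies: X→Firm; Y→Soft; Z→Hard.
Management's best replies: Soft→Y; Firm→Z; Hard→X.
The unique mutual best reply is (Soft, Y), giving (11, 12).
Management's commitment gain: 12 − 12 = 0.

0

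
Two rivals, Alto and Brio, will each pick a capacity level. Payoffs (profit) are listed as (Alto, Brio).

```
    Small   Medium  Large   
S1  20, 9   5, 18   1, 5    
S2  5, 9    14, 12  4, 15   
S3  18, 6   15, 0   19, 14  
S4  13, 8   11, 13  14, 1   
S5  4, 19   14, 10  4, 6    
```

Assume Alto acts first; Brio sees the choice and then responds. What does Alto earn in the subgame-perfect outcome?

Solve by backward induction (Alto leads).
- S1: BR = Medium, leader payoff 5.
- S2: BR = Large, leader payoff 4.
- S3: BR = Large, leader payoff 19.
- S4: BR = Medium, leader payoff 11.
- S5: BR = Small, leader payoff 4.
Among 5, 4, 19, 11, 4, the best is 19 at S3. Subgame-perfect outcome: (S3, Large) with payoffs (19, 14).

19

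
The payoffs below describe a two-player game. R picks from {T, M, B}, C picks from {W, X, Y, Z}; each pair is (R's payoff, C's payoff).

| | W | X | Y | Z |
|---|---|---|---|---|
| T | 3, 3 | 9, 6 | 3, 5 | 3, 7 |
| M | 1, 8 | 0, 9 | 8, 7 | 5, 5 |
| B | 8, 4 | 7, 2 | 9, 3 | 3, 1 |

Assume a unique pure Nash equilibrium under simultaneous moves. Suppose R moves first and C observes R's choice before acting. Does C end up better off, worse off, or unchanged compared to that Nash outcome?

unchanged

Work backward from C's decision.
- T: C compares 3, 6, 5, 7 and picks Z; R would get 3.
- M: C compares 8, 9, 7, 5 and picks X; R would get 0.
- B: C compares 4, 2, 3, 1 and picks W; R would get 8.
Maximizing over 3, 0, 8, R chooses B. Subgame-perfect outcome: (B, W) with payoffs (8, 4).
For the simultaneous game, intersect best replies.
R's best replies: W→B; X→T; Y→B; Z→M.
C's best replies: T→Z; M→X; B→W.
Only (B, W) has each player best-responding; Nash payoffs (8, 4).
C earns 4 sequentially versus 4 at the Nash outcome: unchanged.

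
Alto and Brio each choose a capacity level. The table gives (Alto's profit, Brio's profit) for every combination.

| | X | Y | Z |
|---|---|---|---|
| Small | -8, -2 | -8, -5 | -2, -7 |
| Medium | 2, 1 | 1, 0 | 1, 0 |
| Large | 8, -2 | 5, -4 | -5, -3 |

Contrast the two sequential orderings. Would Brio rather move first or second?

first

If Alto leads: Brio's best replies are Small→X, Medium→X, Large→X; Alto's induced payoffs -8, 2, 8; outcome (Large, X), payoffs (8, -2).
If Brio leads: Alto's best replies are X→Large, Y→Large, Z→Medium; Brio's induced payoffs -2, -4, 0; outcome (Medium, Z), payoffs (1, 0).
Brio gets 0 moving first and -2 moving second, so Brio prefers to move first.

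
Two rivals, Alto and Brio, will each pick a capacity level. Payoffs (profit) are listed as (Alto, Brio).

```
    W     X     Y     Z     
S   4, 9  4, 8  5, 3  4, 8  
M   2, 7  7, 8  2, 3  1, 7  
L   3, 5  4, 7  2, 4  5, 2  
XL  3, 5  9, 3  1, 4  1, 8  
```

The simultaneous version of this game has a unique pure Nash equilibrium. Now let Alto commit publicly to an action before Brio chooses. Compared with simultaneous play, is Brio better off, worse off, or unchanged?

worse off

Brio best-responds to each possible Alto move:
- S: Brio compares 9, 8, 3, 8 and picks W; Alto would get 4.
- M: Brio compares 7, 8, 3, 7 and picks X; Alto would get 7.
- L: Brio compares 5, 7, 4, 2 and picks X; Alto would get 4.
- XL: Brio compares 5, 3, 4, 8 and picks Z; Alto would get 1.
Among 4, 7, 4, 1, the best is 7 at M. Subgame-perfect outcome: (M, X) with payoffs (7, 8).
For the simultaneous game, intersect best replies.
Alto's best replies: W→S; X→XL; Y→S; Z→L.
Brio's best replies: S→W; M→X; L→X; XL→Z.
The unique mutual best reply is (S, W), giving (4, 9).
Brio earns 8 sequentially versus 9 at the Nash outcome: worse off.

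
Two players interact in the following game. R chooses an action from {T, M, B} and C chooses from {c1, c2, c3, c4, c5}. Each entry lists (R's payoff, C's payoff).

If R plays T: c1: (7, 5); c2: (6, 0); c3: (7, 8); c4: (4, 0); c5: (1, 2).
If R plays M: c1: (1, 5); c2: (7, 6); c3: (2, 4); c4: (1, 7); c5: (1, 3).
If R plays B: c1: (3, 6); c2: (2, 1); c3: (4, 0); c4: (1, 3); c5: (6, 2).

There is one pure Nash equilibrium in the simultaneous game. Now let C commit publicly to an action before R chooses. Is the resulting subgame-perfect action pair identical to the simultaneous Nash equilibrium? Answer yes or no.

yes

R best-responds to each possible C move:
- c1 → R plays T (best of 7, 1, 3); C gets 5.
- c2 → R plays M (best of 6, 7, 2); C gets 6.
- c3 → R plays T (best of 7, 2, 4); C gets 8.
- c4 → R plays T (best of 4, 1, 1); C gets 0.
- c5 → R plays B (best of 1, 1, 6); C gets 2.
Among 5, 6, 8, 0, 2, the best is 8 at c3. Subgame-perfect outcome: (T, c3) with payoffs (7, 8).
Now find the simultaneous Nash equilibrium.
R's best replies: c1→T; c2→M; c3→T; c4→T; c5→B.
C's best replies: T→c3; M→c4; B→c1.
Only (T, c3) has each player best-responding; Nash payoffs (7, 8).
Sequential outcome (T, c3) coincides with the Nash profile (T, c3).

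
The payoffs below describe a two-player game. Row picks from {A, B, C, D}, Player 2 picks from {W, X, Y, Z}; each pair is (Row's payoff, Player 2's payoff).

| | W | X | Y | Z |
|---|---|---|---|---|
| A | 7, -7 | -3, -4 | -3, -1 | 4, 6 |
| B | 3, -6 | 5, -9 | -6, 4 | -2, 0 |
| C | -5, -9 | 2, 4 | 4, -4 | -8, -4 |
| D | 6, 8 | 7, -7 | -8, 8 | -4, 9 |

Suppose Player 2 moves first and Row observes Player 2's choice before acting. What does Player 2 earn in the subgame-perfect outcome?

6

Row best-responds to each possible Player 2 move:
- W → Row plays A (best of 7, 3, -5, 6); Player 2 gets -7.
- X → Row plays D (best of -3, 5, 2, 7); Player 2 gets -7.
- Y → Row plays C (best of -3, -6, 4, -8); Player 2 gets -4.
- Z → Row plays A (best of 4, -2, -8, -4); Player 2 gets 6.
Maximizing over -7, -7, -4, 6, Player 2 chooses Z. Subgame-perfect outcome: (A, Z) with payoffs (4, 6).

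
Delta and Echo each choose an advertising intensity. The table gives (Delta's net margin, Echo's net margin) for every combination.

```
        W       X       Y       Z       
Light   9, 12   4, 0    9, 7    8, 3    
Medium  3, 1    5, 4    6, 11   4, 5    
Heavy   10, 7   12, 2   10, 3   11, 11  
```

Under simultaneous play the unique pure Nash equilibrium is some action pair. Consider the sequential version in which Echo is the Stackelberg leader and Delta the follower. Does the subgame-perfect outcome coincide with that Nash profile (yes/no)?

yes

Delta best-responds to each possible Echo move:
- W: BR = Heavy, leader payoff 7.
- X: BR = Heavy, leader payoff 2.
- Y: BR = Heavy, leader payoff 3.
- Z: BR = Heavy, leader payoff 11.
Maximizing over 7, 2, 3, 11, Echo chooses Z. Subgame-perfect outcome: (Heavy, Z) with payoffs (11, 11).
For the simultaneous game, intersect best replies.
Delta's best replies: W→Heavy; X→Heavy; Y→Heavy; Z→Heavy.
Echo's best replies: Light→W; Medium→Y; Heavy→Z.
The unique mutual best reply is (Heavy, Z), giving (11, 11).
Sequential outcome (Heavy, Z) coincides with the Nash profile (Heavy, Z).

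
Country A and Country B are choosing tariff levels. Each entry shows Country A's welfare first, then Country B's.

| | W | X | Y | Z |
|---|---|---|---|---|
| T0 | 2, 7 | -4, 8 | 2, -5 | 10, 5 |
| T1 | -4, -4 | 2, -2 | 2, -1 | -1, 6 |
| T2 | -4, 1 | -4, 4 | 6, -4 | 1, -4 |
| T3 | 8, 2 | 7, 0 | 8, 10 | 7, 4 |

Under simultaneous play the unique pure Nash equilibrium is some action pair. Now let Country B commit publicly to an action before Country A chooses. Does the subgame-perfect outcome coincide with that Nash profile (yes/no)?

Backward induction with Country B moving first.
- W → Country A plays T3 (best of 2, -4, -4, 8); Country B gets 2.
- X → Country A plays T3 (best of -4, 2, -4, 7); Country B gets 0.
- Y → Country A plays T3 (best of 2, 2, 6, 8); Country B gets 10.
- Z → Country A plays T0 (best of 10, -1, 1, 7); Country B gets 5.
Country B's induced payoffs are 2, 0, 10, 5, so Country B commits to Y. Subgame-perfect outcome: (T3, Y) with payoffs (8, 10).
For the simultaneous game, intersect best replies.
Country A's best replies: W→T3; X→T3; Y→T3; Z→T0.
Country B's best replies: T0→X; T1→Z; T2→X; T3→Y.
Only (T3, Y) has each player best-responding; Nash payoffs (8, 10).
Sequential outcome (T3, Y) coincides with the Nash profile (T3, Y).

yes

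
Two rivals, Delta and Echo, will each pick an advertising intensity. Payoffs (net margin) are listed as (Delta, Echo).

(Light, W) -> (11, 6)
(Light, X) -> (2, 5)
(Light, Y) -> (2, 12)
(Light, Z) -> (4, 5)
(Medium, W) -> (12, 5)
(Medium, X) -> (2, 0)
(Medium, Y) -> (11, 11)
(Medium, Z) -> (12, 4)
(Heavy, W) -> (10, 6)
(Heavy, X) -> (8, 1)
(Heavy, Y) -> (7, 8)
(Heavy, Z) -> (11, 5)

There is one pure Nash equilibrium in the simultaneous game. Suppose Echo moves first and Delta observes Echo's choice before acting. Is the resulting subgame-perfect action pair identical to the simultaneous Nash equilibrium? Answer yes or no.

Solve by backward induction (Echo leads).
- W: Delta compares 11, 12, 10 and picks Medium; Echo would get 5.
- X: Delta compares 2, 2, 8 and picks Heavy; Echo would get 1.
- Y: Delta compares 2, 11, 7 and picks Medium; Echo would get 11.
- Z: Delta compares 4, 12, 11 and picks Medium; Echo would get 4.
Maximizing over 5, 1, 11, 4, Echo chooses Y. Subgame-perfect outcome: (Medium, Y) with payoffs (11, 11).
For the simultaneous game, intersect best replies.
Delta's best replies: W→Medium; X→Heavy; Y→Medium; Z→Medium.
Echo's best replies: Light→Y; Medium→Y; Heavy→Y.
The unique mutual best reply is (Medium, Y), giving (11, 11).
Sequential outcome (Medium, Y) coincides with the Nash profile (Medium, Y).

yes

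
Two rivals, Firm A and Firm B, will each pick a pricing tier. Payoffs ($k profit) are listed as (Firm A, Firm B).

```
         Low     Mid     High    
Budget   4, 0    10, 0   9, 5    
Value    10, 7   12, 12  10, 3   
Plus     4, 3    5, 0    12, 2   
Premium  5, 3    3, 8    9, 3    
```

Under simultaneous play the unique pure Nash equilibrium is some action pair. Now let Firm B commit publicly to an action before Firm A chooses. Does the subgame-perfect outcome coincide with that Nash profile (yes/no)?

Backward induction with Firm B moving first.
- Low: BR = Value, leader payoff 7.
- Mid: BR = Value, leader payoff 12.
- High: BR = Plus, leader payoff 2.
Firm B's induced payoffs are 7, 12, 2, so Firm B commits to Mid. Subgame-perfect outcome: (Value, Mid) with payoffs (12, 12).
For the simultaneous game, intersect best replies.
Firm A's best replies: Low→Value; Mid→Value; High→Plus.
Firm B's best replies: Budget→High; Value→Mid; Plus→Low; Premium→Mid.
The unique mutual best reply is (Value, Mid), giving (12, 12).
Sequential outcome (Value, Mid) coincides with the Nash profile (Value, Mid).

yes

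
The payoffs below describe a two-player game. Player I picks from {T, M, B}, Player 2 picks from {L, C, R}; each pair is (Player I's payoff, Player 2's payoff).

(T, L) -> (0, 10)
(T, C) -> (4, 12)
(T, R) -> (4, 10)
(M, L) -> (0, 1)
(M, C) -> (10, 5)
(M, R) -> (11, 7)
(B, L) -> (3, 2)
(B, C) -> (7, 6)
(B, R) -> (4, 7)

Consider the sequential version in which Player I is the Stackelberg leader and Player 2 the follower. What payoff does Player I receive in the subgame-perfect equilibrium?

11

Player 2 best-responds to each possible Player I move:
- T → Player 2 plays C (best of 10, 12, 10); Player I gets 4.
- M → Player 2 plays R (best of 1, 5, 7); Player I gets 11.
- B → Player 2 plays R (best of 2, 6, 7); Player I gets 4.
Among 4, 11, 4, the best is 11 at M. Subgame-perfect outcome: (M, R) with payoffs (11, 7).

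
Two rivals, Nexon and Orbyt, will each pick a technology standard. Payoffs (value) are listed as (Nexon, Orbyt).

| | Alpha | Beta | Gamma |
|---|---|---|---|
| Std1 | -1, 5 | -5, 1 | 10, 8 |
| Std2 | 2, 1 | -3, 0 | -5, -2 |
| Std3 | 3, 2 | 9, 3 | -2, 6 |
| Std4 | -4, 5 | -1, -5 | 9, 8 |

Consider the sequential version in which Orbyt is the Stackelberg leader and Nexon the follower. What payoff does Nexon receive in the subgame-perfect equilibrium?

10

Nexon best-responds to each possible Orbyt move:
- Alpha → Nexon plays Std3 (best of -1, 2, 3, -4); Orbyt gets 2.
- Beta → Nexon plays Std3 (best of -5, -3, 9, -1); Orbyt gets 3.
- Gamma → Nexon plays Std1 (best of 10, -5, -2, 9); Orbyt gets 8.
Orbyt's induced payoffs are 2, 3, 8, so Orbyt commits to Gamma. Subgame-perfect outcome: (Std1, Gamma) with payoffs (10, 8).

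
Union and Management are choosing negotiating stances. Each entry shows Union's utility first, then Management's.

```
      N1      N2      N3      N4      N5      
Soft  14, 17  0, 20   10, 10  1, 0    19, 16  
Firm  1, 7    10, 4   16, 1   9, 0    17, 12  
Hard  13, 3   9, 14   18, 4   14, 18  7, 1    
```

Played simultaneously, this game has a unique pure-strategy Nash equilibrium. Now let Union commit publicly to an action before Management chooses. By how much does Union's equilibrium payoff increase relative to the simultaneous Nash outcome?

3

Work backward from Management's decision.
- Soft: Management compares 17, 20, 10, 0, 16 and picks N2; Union would get 0.
- Firm: Management compares 7, 4, 1, 0, 12 and picks N5; Union would get 17.
- Hard: Management compares 3, 14, 4, 18, 1 and picks N4; Union would get 14.
Maximizing over 0, 17, 14, Union chooses Firm. Subgame-perfect outcome: (Firm, N5) with payoffs (17, 12).
Now find the simultaneous Nash equilibrium.
Union's best replies: N1→Soft; N2→Firm; N3→Hard; N4→Hard; N5→Soft.
Management's best replies: Soft→N2; Firm→N5; Hard→N4.
The unique mutual best reply is (Hard, N4), giving (14, 18).
Union's commitment gain: 17 − 14 = 3.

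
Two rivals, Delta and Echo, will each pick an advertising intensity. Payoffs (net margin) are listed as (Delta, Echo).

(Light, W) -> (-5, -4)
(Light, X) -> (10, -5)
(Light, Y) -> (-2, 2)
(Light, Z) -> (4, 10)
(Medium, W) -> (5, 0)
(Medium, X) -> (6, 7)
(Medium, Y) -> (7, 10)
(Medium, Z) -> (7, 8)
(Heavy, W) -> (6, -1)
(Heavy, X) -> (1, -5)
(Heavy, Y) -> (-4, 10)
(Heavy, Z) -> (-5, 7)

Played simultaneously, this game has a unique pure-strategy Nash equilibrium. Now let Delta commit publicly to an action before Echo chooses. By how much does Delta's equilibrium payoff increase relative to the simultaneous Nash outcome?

Echo best-responds to each possible Delta move:
- Light → Echo plays Z (best of -4, -5, 2, 10); Delta gets 4.
- Medium → Echo plays Y (best of 0, 7, 10, 8); Delta gets 7.
- Heavy → Echo plays Y (best of -1, -5, 10, 7); Delta gets -4.
Among 4, 7, -4, the best is 7 at Medium. Subgame-perfect outcome: (Medium, Y) with payoffs (7, 10).
Under simultaneous play:
Delta's best replies: W→Heavy; X→Light; Y→Medium; Z→Medium.
Echo's best replies: Light→Z; Medium→Y; Heavy→Y.
Only (Medium, Y) has each player best-responding; Nash payoffs (7, 10).
Delta's commitment gain: 7 − 7 = 0.

0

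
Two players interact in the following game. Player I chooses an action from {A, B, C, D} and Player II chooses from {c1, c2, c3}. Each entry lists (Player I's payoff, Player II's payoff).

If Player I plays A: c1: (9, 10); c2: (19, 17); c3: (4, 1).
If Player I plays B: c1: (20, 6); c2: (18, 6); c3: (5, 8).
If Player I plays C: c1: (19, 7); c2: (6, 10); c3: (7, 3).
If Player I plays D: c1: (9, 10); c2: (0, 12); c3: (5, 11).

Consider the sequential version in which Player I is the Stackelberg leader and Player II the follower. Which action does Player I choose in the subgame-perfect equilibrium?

A

Backward induction with Player I moving first.
- A → Player II plays c2 (best of 10, 17, 1); Player I gets 19.
- B → Player II plays c3 (best of 6, 6, 8); Player I gets 5.
- C → Player II plays c2 (best of 7, 10, 3); Player I gets 6.
- D → Player II plays c2 (best of 10, 12, 11); Player I gets 0.
Among 19, 5, 6, 0, the best is 19 at A. Subgame-perfect outcome: (A, c2) with payoffs (19, 17).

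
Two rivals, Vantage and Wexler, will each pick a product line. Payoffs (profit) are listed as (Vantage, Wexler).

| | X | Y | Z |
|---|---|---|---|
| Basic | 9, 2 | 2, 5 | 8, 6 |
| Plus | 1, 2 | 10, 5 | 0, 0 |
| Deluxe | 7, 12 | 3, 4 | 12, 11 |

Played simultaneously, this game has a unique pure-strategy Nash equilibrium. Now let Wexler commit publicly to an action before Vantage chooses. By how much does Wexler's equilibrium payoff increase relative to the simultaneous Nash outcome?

6

Vantage best-responds to each possible Wexler move:
- X: BR = Basic, leader payoff 2.
- Y: BR = Plus, leader payoff 5.
- Z: BR = Deluxe, leader payoff 11.
Maximizing over 2, 5, 11, Wexler chooses Z. Subgame-perfect outcome: (Deluxe, Z) with payoffs (12, 11).
Now find the simultaneous Nash equilibrium.
Vantage's best replies: X→Basic; Y→Plus; Z→Deluxe.
Wexler's best replies: Basic→Z; Plus→Y; Deluxe→X.
Only (Plus, Y) has each player best-responding; Nash payoffs (10, 5).
Wexler's commitment gain: 11 − 5 = 6.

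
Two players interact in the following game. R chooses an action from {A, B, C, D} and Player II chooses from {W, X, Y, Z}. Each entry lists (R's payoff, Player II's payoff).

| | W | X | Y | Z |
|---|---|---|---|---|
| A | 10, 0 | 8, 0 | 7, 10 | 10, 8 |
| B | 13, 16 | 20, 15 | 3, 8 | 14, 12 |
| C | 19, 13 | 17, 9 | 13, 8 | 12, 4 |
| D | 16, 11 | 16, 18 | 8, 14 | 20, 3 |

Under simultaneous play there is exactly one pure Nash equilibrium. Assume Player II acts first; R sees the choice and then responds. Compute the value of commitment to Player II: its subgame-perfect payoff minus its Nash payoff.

Solve by backward induction (Player II leads).
- W: R compares 10, 13, 19, 16 and picks C; Player II would get 13.
- X: R compares 8, 20, 17, 16 and picks B; Player II would get 15.
- Y: R compares 7, 3, 13, 8 and picks C; Player II would get 8.
- Z: R compares 10, 14, 12, 20 and picks D; Player II would get 3.
Among 13, 15, 8, 3, the best is 15 at X. Subgame-perfect outcome: (B, X) with payoffs (20, 15).
Now find the simultaneous Nash equilibrium.
R's best replies: W→C; X→B; Y→C; Z→D.
Player II's best replies: A→Y; B→W; C→W; D→X.
Only (C, W) has each player best-responding; Nash payoffs (19, 13).
Player II's commitment gain: 15 − 13 = 2.

2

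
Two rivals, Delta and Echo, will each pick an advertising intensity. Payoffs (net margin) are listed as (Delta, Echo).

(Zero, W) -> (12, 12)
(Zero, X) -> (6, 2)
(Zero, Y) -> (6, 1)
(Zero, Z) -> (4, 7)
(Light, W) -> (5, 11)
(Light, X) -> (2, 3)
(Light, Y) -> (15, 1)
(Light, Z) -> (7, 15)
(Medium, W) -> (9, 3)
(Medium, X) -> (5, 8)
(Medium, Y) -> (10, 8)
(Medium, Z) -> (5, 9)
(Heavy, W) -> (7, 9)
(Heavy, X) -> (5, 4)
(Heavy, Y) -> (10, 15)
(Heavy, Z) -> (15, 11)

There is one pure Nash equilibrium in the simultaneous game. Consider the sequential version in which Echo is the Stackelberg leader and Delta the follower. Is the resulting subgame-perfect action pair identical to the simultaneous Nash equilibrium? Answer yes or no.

yes

Solve by backward induction (Echo leads).
- W: BR = Zero, leader payoff 12.
- X: BR = Zero, leader payoff 2.
- Y: BR = Light, leader payoff 1.
- Z: BR = Heavy, leader payoff 11.
Echo's induced payoffs are 12, 2, 1, 11, so Echo commits to W. Subgame-perfect outcome: (Zero, W) with payoffs (12, 12).
Under simultaneous play:
Delta's best replies: W→Zero; X→Zero; Y→Light; Z→Heavy.
Echo's best replies: Zero→W; Light→Z; Medium→Z; Heavy→Y.
Only (Zero, W) has each player best-responding; Nash payoffs (12, 12).
Sequential outcome (Zero, W) coincides with the Nash profile (Zero, W).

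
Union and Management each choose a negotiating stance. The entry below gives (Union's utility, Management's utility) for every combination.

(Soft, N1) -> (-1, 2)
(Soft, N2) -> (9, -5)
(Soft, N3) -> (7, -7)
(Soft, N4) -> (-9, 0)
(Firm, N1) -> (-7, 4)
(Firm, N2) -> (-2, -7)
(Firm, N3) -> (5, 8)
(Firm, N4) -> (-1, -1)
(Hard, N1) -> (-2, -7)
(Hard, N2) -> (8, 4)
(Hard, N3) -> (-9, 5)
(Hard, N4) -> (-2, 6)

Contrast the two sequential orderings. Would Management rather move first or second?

If Union leads: Management's best replies are Soft→N1, Firm→N3, Hard→N4; Union's induced payoffs -1, 5, -2; outcome (Firm, N3), payoffs (5, 8).
If Management leads: Union's best replies are N1→Soft, N2→Soft, N3→Soft, N4→Firm; Management's induced payoffs 2, -5, -7, -1; outcome (Soft, N1), payoffs (-1, 2).
Management gets 2 moving first and 8 moving second, so Management prefers to move second.

second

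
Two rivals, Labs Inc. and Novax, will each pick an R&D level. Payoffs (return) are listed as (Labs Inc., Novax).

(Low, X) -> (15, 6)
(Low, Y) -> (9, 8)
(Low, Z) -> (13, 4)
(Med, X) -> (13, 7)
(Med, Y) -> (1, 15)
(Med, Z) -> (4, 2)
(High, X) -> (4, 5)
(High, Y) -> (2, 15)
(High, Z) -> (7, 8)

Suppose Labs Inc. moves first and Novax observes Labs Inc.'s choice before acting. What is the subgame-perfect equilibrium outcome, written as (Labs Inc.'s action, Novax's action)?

Novax best-responds to each possible Labs Inc. move:
- Low: Novax compares 6, 8, 4 and picks Y; Labs Inc. would get 9.
- Med: Novax compares 7, 15, 2 and picks Y; Labs Inc. would get 1.
- High: Novax compares 5, 15, 8 and picks Y; Labs Inc. would get 2.
Labs Inc.'s induced payoffs are 9, 1, 2, so Labs Inc. commits to Low. Subgame-perfect outcome: (Low, Y) with payoffs (9, 8).

(Low, Y)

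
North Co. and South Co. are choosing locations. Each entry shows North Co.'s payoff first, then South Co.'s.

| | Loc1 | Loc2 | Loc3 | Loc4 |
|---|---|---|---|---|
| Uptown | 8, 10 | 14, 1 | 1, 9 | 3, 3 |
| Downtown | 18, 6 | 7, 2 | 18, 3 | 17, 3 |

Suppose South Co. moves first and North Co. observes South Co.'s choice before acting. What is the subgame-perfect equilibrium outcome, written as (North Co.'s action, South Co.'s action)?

Backward induction with South Co. moving first.
- Loc1 → North Co. plays Downtown (best of 8, 18); South Co. gets 6.
- Loc2 → North Co. plays Uptown (best of 14, 7); South Co. gets 1.
- Loc3 → North Co. plays Downtown (best of 1, 18); South Co. gets 3.
- Loc4 → North Co. plays Downtown (best of 3, 17); South Co. gets 3.
Among 6, 1, 3, 3, the best is 6 at Loc1. Subgame-perfect outcome: (Downtown, Loc1) with payoffs (18, 6).

(Downtown, Loc1)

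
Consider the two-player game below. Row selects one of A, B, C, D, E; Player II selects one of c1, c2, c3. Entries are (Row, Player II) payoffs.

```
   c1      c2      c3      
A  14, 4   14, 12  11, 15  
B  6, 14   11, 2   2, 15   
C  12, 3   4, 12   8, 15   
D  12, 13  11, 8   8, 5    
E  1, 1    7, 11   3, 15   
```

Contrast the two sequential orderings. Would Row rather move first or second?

If Row leads: Player II's best replies are A→c3, B→c3, C→c3, D→c1, E→c3; Row's induced payoffs 11, 2, 8, 12, 3; outcome (D, c1), payoffs (12, 13).
If Player II leads: Row's best replies are c1→A, c2→A, c3→A; Player II's induced payoffs 4, 12, 15; outcome (A, c3), payoffs (11, 15).
Row gets 12 moving first and 11 moving second, so Row prefers to move first.

first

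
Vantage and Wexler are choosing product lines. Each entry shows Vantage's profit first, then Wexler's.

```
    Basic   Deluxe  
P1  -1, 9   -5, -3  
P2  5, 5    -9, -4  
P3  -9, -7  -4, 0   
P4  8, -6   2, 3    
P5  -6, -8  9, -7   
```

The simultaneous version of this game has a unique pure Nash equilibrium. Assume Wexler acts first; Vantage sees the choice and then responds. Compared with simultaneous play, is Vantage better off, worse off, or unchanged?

worse off

Vantage best-responds to each possible Wexler move:
- Basic → Vantage plays P4 (best of -1, 5, -9, 8, -6); Wexler gets -6.
- Deluxe → Vantage plays P5 (best of -5, -9, -4, 2, 9); Wexler gets -7.
Wexler's induced payoffs are -6, -7, so Wexler commits to Basic. Subgame-perfect outcome: (P4, Basic) with payoffs (8, -6).
For the simultaneous game, intersect best replies.
Vantage's best replies: Basic→P4; Deluxe→P5.
Wexler's best replies: P1→Basic; P2→Basic; P3→Deluxe; P4→Deluxe; P5→Deluxe.
Only (P5, Deluxe) has each player best-responding; Nash payoffs (9, -7).
Vantage earns 8 sequentially versus 9 at the Nash outcome: worse off.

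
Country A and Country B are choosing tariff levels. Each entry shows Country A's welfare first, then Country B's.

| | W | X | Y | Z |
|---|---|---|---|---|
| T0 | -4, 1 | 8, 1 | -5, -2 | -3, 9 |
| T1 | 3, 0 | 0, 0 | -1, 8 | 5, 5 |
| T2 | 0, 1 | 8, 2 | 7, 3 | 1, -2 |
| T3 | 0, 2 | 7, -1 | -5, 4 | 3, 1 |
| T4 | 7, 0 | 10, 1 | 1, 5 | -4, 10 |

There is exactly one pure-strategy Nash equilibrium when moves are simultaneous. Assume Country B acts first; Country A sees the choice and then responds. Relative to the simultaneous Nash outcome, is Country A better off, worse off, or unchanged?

worse off

Solve by backward induction (Country B leads).
- W: Country A compares -4, 3, 0, 0, 7 and picks T4; Country B would get 0.
- X: Country A compares 8, 0, 8, 7, 10 and picks T4; Country B would get 1.
- Y: Country A compares -5, -1, 7, -5, 1 and picks T2; Country B would get 3.
- Z: Country A compares -3, 5, 1, 3, -4 and picks T1; Country B would get 5.
Among 0, 1, 3, 5, the best is 5 at Z. Subgame-perfect outcome: (T1, Z) with payoffs (5, 5).
Under simultaneous play:
Country A's best replies: W→T4; X→T4; Y→T2; Z→T1.
Country B's best replies: T0→Z; T1→Y; T2→Y; T3→Y; T4→Z.
Only (T2, Y) has each player best-responding; Nash payoffs (7, 3).
Country A earns 5 sequentially versus 7 at the Nash outcome: worse off.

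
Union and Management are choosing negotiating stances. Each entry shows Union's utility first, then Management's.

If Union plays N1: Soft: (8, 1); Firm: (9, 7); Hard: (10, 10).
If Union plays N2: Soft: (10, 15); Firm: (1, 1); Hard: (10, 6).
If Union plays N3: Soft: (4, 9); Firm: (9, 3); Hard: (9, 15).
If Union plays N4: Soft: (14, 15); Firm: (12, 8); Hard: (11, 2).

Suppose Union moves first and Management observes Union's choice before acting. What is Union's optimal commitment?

N4

Management best-responds to each possible Union move:
- N1: BR = Hard, leader payoff 10.
- N2: BR = Soft, leader payoff 10.
- N3: BR = Hard, leader payoff 9.
- N4: BR = Soft, leader payoff 14.
Union's induced payoffs are 10, 10, 9, 14, so Union commits to N4. Subgame-perfect outcome: (N4, Soft) with payoffs (14, 15).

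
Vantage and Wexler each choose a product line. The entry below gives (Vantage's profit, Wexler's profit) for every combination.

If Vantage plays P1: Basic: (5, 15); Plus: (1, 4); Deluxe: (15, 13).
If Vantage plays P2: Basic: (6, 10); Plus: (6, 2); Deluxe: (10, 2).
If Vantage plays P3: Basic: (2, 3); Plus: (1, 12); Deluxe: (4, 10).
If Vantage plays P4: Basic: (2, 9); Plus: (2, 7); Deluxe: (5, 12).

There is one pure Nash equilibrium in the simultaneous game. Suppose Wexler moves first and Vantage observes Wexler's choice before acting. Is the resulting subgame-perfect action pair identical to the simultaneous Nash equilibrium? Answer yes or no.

no

Work backward from Vantage's decision.
- Basic → Vantage plays P2 (best of 5, 6, 2, 2); Wexler gets 10.
- Plus → Vantage plays P2 (best of 1, 6, 1, 2); Wexler gets 2.
- Deluxe → Vantage plays P1 (best of 15, 10, 4, 5); Wexler gets 13.
Among 10, 2, 13, the best is 13 at Deluxe. Subgame-perfect outcome: (P1, Deluxe) with payoffs (15, 13).
Now find the simultaneous Nash equilibrium.
Vantage's best replies: Basic→P2; Plus→P2; Deluxe→P1.
Wexler's best replies: P1→Basic; P2→Basic; P3→Plus; P4→Deluxe.
The unique mutual best reply is (P2, Basic), giving (6, 10).
Sequential outcome (P1, Deluxe) differs from the Nash profile (P2, Basic).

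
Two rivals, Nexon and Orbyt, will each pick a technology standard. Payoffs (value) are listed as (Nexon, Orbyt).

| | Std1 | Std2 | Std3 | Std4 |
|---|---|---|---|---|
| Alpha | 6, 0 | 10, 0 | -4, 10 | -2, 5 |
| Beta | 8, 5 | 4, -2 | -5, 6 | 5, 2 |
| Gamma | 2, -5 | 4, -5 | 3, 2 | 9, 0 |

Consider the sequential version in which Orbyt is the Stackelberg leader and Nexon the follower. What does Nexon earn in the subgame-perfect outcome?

Work backward from Nexon's decision.
- Std1: BR = Beta, leader payoff 5.
- Std2: BR = Alpha, leader payoff 0.
- Std3: BR = Gamma, leader payoff 2.
- Std4: BR = Gamma, leader payoff 0.
Maximizing over 5, 0, 2, 0, Orbyt chooses Std1. Subgame-perfect outcome: (Beta, Std1) with payoffs (8, 5).

8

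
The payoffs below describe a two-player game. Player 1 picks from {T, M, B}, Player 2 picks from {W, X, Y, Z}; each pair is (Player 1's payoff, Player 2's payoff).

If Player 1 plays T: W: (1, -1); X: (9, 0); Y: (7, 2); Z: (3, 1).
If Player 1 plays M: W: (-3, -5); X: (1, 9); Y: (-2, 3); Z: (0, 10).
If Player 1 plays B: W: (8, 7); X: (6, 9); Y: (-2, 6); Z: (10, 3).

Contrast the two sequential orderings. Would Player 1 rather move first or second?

If Player 1 leads: Player 2's best replies are T→Y, M→Z, B→X; Player 1's induced payoffs 7, 0, 6; outcome (T, Y), payoffs (7, 2).
If Player 2 leads: Player 1's best replies are W→B, X→T, Y→T, Z→B; Player 2's induced payoffs 7, 0, 2, 3; outcome (B, W), payoffs (8, 7).
Player 1 gets 7 moving first and 8 moving second, so Player 1 prefers to move second.

second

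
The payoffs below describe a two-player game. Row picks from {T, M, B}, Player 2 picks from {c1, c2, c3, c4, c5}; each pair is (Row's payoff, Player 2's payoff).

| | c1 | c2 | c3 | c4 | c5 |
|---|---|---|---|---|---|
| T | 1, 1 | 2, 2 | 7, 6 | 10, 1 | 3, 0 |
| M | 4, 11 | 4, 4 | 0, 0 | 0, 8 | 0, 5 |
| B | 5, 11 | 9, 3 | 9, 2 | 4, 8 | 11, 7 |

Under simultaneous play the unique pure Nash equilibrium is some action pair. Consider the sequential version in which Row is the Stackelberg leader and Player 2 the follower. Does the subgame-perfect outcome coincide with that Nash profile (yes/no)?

no

Solve by backward induction (Row leads).
- T: Player 2 compares 1, 2, 6, 1, 0 and picks c3; Row would get 7.
- M: Player 2 compares 11, 4, 0, 8, 5 and picks c1; Row would get 4.
- B: Player 2 compares 11, 3, 2, 8, 7 and picks c1; Row would get 5.
Maximizing over 7, 4, 5, Row chooses T. Subgame-perfect outcome: (T, c3) with payoffs (7, 6).
Now find the simultaneous Nash equilibrium.
Row's best replies: c1→B; c2→B; c3→B; c4→T; c5→B.
Player 2's best replies: T→c3; M→c1; B→c1.
The unique mutual best reply is (B, c1), giving (5, 11).
Sequential outcome (T, c3) differs from the Nash profile (B, c1).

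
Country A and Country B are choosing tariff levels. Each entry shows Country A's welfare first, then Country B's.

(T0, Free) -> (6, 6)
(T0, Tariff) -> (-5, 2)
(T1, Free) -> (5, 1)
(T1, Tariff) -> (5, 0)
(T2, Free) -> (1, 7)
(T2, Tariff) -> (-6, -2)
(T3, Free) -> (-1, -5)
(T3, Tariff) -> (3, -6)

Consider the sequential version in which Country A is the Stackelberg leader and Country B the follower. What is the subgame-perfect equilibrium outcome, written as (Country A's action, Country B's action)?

(T0, Free)

Backward induction with Country A moving first.
- T0: BR = Free, leader payoff 6.
- T1: BR = Free, leader payoff 5.
- T2: BR = Free, leader payoff 1.
- T3: BR = Free, leader payoff -1.
Among 6, 5, 1, -1, the best is 6 at T0. Subgame-perfect outcome: (T0, Free) with payoffs (6, 6).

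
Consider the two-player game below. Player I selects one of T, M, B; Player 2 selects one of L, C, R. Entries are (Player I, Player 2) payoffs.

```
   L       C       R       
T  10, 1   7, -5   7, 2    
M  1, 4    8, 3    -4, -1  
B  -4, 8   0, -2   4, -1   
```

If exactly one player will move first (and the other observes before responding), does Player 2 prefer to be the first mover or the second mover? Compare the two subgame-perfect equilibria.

first

If Player I leads: Player 2's best replies are T→R, M→L, B→L; Player I's induced payoffs 7, 1, -4; outcome (T, R), payoffs (7, 2).
If Player 2 leads: Player I's best replies are L→T, C→M, R→T; Player 2's induced payoffs 1, 3, 2; outcome (M, C), payoffs (8, 3).
Player 2 gets 3 moving first and 2 moving second, so Player 2 prefers to move first.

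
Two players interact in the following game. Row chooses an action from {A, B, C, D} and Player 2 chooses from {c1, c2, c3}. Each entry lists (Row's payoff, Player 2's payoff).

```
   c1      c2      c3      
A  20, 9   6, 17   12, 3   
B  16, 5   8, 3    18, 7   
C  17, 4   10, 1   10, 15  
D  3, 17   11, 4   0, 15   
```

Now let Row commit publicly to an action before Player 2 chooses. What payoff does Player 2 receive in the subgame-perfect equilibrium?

Solve by backward induction (Row leads).
- A: BR = c2, leader payoff 6.
- B: BR = c3, leader payoff 18.
- C: BR = c3, leader payoff 10.
- D: BR = c1, leader payoff 3.
Among 6, 18, 10, 3, the best is 18 at B. Subgame-perfect outcome: (B, c3) with payoffs (18, 7).

7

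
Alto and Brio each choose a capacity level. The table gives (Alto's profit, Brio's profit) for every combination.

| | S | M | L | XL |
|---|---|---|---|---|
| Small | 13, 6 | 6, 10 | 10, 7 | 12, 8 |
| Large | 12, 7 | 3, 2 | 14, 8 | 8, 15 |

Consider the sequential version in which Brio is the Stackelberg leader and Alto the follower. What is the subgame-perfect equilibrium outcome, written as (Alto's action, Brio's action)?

Backward induction with Brio moving first.
- S → Alto plays Small (best of 13, 12); Brio gets 6.
- M → Alto plays Small (best of 6, 3); Brio gets 10.
- L → Alto plays Large (best of 10, 14); Brio gets 8.
- XL → Alto plays Small (best of 12, 8); Brio gets 8.
Maximizing over 6, 10, 8, 8, Brio chooses M. Subgame-perfect outcome: (Small, M) with payoffs (6, 10).

(Small, M)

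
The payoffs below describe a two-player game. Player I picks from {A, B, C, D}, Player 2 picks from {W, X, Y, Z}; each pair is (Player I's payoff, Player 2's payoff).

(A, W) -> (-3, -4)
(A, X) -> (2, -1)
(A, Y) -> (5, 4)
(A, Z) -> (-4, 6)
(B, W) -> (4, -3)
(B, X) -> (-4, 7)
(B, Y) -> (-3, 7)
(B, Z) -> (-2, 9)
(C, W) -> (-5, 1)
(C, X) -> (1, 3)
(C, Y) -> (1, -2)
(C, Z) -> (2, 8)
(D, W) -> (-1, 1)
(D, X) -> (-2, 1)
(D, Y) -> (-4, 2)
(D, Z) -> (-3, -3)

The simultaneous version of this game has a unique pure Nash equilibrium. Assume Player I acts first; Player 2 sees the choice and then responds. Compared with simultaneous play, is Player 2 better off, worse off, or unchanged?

Player 2 best-responds to each possible Player I move:
- A: Player 2 compares -4, -1, 4, 6 and picks Z; Player I would get -4.
- B: Player 2 compares -3, 7, 7, 9 and picks Z; Player I would get -2.
- C: Player 2 compares 1, 3, -2, 8 and picks Z; Player I would get 2.
- D: Player 2 compares 1, 1, 2, -3 and picks Y; Player I would get -4.
Maximizing over -4, -2, 2, -4, Player I chooses C. Subgame-perfect outcome: (C, Z) with payoffs (2, 8).
Now find the simultaneous Nash equilibrium.
Player I's best replies: W→B; X→A; Y→A; Z→C.
Player 2's best replies: A→Z; B→Z; C→Z; D→Y.
Only (C, Z) has each player best-responding; Nash payoffs (2, 8).
Player 2 earns 8 sequentially versus 8 at the Nash outcome: unchanged.

unchanged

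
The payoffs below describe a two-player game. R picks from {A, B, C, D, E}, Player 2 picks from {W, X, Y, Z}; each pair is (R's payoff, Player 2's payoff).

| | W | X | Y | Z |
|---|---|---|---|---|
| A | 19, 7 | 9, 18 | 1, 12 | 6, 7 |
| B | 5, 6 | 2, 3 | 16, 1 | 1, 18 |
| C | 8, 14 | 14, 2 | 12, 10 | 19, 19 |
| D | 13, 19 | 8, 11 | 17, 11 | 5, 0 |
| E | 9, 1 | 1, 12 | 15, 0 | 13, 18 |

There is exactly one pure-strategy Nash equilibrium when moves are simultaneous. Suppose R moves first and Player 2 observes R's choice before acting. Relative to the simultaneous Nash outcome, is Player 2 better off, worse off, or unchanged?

unchanged

Work backward from Player 2's decision.
- A: Player 2 compares 7, 18, 12, 7 and picks X; R would get 9.
- B: Player 2 compares 6, 3, 1, 18 and picks Z; R would get 1.
- C: Player 2 compares 14, 2, 10, 19 and picks Z; R would get 19.
- D: Player 2 compares 19, 11, 11, 0 and picks W; R would get 13.
- E: Player 2 compares 1, 12, 0, 18 and picks Z; R would get 13.
Among 9, 1, 19, 13, 13, the best is 19 at C. Subgame-perfect outcome: (C, Z) with payoffs (19, 19).
For the simultaneous game, intersect best replies.
R's best replies: W→A; X→C; Y→D; Z→C.
Player 2's best replies: A→X; B→Z; C→Z; D→W; E→Z.
Only (C, Z) has each player best-responding; Nash payoffs (19, 19).
Player 2 earns 19 sequentially versus 19 at the Nash outcome: unchanged.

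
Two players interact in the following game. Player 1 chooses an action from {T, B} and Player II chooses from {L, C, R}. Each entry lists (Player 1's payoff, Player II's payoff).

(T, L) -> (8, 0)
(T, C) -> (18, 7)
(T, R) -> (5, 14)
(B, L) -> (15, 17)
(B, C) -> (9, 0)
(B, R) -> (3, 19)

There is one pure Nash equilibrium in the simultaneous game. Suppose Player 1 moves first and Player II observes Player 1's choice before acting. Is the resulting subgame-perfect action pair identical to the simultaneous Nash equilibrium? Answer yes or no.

Backward induction with Player 1 moving first.
- T: BR = R, leader payoff 5.
- B: BR = R, leader payoff 3.
Among 5, 3, the best is 5 at T. Subgame-perfect outcome: (T, R) with payoffs (5, 14).
For the simultaneous game, intersect best replies.
Player 1's best replies: L→B; C→T; R→T.
Player II's best replies: T→R; B→R.
The unique mutual best reply is (T, R), giving (5, 14).
Sequential outcome (T, R) coincides with the Nash profile (T, R).

yes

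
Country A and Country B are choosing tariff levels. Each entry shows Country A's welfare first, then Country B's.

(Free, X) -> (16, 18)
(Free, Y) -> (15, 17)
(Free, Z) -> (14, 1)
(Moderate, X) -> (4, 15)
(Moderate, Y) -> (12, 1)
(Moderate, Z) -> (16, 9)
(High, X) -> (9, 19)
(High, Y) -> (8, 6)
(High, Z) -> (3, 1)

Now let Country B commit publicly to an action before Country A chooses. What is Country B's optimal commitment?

Country A best-responds to each possible Country B move:
- X: Country A compares 16, 4, 9 and picks Free; Country B would get 18.
- Y: Country A compares 15, 12, 8 and picks Free; Country B would get 17.
- Z: Country A compares 14, 16, 3 and picks Moderate; Country B would get 9.
Country B's induced payoffs are 18, 17, 9, so Country B commits to X. Subgame-perfect outcome: (Free, X) with payoffs (16, 18).

X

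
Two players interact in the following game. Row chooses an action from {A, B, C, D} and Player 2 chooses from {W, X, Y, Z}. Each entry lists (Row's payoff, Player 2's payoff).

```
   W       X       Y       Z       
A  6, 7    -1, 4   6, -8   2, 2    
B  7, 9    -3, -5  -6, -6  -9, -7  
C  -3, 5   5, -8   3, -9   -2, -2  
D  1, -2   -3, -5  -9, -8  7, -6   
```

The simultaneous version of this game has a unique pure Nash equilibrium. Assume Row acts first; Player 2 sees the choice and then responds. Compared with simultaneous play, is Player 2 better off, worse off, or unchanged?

unchanged

Solve by backward induction (Row leads).
- A: Player 2 compares 7, 4, -8, 2 and picks W; Row would get 6.
- B: Player 2 compares 9, -5, -6, -7 and picks W; Row would get 7.
- C: Player 2 compares 5, -8, -9, -2 and picks W; Row would get -3.
- D: Player 2 compares -2, -5, -8, -6 and picks W; Row would get 1.
Maximizing over 6, 7, -3, 1, Row chooses B. Subgame-perfect outcome: (B, W) with payoffs (7, 9).
For the simultaneous game, intersect best replies.
Row's best replies: W→B; X→C; Y→A; Z→D.
Player 2's best replies: A→W; B→W; C→W; D→W.
The unique mutual best reply is (B, W), giving (7, 9).
Player 2 earns 9 sequentially versus 9 at the Nash outcome: unchanged.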